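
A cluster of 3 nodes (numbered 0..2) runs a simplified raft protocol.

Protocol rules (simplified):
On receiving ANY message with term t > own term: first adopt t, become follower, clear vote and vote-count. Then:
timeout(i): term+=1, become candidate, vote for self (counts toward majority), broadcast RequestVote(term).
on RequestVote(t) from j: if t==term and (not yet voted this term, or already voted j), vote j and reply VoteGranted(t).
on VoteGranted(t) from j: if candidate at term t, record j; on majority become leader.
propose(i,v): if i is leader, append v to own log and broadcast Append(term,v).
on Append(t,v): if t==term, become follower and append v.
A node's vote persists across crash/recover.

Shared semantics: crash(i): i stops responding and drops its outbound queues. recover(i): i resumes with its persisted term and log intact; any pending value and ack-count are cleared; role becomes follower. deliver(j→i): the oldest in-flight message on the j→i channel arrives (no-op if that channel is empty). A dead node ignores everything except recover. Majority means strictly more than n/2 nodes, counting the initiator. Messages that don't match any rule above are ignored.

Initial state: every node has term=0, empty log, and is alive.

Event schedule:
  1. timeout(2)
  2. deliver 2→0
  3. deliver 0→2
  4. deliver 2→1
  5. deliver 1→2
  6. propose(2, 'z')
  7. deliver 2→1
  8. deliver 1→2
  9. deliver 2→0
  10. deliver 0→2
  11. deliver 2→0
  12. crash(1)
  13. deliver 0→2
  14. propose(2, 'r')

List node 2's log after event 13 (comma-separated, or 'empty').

z

step 1 timeout(2): 2={cand,t=1,log=-}
step 2 deliver 2→0: 0={foll,t=1,log=-}
step 3 deliver 0→2: 2={lead,t=1,log=-}
step 4 deliver 2→1: 1={foll,t=1,log=-}
step 5 deliver 1→2: —
step 6 propose(2,'z'): 2={lead,t=1,log=z}
step 7 deliver 2→1: 1={foll,t=1,log=z}
step 8 deliver 1→2: —
step 9 deliver 2→0: 0={foll,t=1,log=z}
step 10 deliver 0→2: —
step 11 deliver 2→0: —
step 12 crash(1): 1={✗foll,t=1,log=z}
step 13 deliver 0→2: —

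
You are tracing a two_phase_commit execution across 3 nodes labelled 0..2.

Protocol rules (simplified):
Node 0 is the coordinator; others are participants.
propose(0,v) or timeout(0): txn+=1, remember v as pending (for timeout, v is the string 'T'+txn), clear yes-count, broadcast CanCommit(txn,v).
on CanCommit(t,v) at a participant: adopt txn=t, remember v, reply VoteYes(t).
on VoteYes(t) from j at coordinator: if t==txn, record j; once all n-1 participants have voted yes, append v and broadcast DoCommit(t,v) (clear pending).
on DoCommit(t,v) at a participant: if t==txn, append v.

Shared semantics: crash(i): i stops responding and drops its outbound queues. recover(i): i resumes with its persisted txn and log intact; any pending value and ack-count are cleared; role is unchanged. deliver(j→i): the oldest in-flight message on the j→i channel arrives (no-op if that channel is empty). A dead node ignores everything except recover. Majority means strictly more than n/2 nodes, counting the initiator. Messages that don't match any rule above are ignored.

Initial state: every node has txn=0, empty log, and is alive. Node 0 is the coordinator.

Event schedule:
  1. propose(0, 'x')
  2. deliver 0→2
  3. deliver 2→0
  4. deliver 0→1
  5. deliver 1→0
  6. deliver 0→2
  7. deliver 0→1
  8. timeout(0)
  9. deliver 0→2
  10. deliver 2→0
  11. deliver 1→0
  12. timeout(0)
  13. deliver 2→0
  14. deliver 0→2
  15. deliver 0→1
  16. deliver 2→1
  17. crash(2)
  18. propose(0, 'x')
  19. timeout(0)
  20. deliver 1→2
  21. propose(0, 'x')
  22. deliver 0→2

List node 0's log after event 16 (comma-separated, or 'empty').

x

1. propose(0,'x'):  <0:coor t1 ->
2. deliver 0→2:  <2:part t1 ->
3. deliver 2→0:  nop
4. deliver 0→1:  <1:part t1 ->
5. deliver 1→0:  <0:coor t1 x>
6. deliver 0→2:  <2:part t1 x>
7. deliver 0→1:  <1:part t1 x>
8. timeout(0):  <0:coor t2 x>
9. deliver 0→2:  <2:part t2 x>
10. deliver 2→0:  nop
11. deliver 1→0:  nop
12. timeout(0):  <0:coor t3 x>
13. deliver 2→0:  nop
14. deliver 0→2:  <2:part t3 x>
15. deliver 0→1:  <1:part t2 x>
16. deliver 2→1:  nop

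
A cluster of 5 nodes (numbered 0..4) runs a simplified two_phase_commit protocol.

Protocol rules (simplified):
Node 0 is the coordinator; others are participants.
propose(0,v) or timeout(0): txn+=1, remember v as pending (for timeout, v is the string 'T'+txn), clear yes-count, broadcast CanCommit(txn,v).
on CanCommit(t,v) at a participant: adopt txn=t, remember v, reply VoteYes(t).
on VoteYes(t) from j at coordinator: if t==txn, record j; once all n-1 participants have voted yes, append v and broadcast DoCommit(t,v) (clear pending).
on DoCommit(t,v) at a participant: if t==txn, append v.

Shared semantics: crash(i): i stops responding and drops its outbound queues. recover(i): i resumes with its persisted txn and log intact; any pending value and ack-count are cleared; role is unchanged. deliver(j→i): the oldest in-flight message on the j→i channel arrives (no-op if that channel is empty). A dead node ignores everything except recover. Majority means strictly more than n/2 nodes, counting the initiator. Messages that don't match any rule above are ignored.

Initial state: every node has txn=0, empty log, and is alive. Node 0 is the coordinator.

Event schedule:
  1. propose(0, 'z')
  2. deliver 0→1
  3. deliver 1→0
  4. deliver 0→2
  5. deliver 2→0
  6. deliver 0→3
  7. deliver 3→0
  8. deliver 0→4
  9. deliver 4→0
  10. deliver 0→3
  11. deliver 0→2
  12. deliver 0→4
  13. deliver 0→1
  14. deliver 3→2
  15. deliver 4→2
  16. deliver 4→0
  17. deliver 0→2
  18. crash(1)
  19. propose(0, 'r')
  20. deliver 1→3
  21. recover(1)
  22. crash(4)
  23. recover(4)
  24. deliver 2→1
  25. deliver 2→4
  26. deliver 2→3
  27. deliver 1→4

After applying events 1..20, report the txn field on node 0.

1. propose(0,'z'):  <0:coor t1 ->
2. deliver 0→1:  <1:part t1 ->
3. deliver 1→0:  nop
4. deliver 0→2:  <2:part t1 ->
5. deliver 2→0:  nop
6. deliver 0→3:  <3:part t1 ->
7. deliver 3→0:  nop
8. deliver 0→4:  <4:part t1 ->
9. deliver 4→0:  <0:coor t1 z>
10. deliver 0→3:  <3:part t1 z>
11. deliver 0→2:  <2:part t1 z>
12. deliver 0→4:  <4:part t1 z>
13. deliver 0→1:  <1:part t1 z>
14. deliver 3→2:  nop
15. deliver 4→2:  nop
16. deliver 4→0:  nop
17. deliver 0→2:  nop
18. crash(1):  <1:✗part t1 z>
19. propose(0,'r'):  <0:coor t2 z>
20. deliver 1→3:  nop

2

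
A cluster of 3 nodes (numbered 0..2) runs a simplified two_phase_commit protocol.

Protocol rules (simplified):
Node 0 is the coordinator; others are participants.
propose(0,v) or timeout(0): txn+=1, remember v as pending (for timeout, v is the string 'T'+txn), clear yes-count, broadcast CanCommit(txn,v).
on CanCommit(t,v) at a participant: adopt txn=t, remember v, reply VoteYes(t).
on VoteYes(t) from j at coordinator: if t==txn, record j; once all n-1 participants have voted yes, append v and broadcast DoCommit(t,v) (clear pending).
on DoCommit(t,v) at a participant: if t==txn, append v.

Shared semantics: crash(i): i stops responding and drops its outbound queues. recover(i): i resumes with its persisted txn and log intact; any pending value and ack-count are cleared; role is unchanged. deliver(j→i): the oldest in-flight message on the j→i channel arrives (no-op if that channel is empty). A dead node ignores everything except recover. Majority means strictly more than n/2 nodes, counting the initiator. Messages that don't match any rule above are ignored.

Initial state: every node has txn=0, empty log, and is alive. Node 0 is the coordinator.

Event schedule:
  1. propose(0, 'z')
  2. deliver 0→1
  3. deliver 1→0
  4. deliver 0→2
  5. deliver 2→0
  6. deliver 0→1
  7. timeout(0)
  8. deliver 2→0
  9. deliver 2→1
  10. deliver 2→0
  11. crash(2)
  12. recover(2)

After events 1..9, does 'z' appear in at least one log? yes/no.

[1] propose(0,'z') → N0(coor t1 [-])
[2] deliver 0→1 → N1(part t1 [-])
[3] deliver 1→0 → ∅
[4] deliver 0→2 → N2(part t1 [-])
[5] deliver 2→0 → N0(coor t1 [z])
[6] deliver 0→1 → N1(part t1 [z])
[7] timeout(0) → N0(coor t2 [z])
[8] deliver 2→0 → ∅
[9] deliver 2→1 → ∅

yes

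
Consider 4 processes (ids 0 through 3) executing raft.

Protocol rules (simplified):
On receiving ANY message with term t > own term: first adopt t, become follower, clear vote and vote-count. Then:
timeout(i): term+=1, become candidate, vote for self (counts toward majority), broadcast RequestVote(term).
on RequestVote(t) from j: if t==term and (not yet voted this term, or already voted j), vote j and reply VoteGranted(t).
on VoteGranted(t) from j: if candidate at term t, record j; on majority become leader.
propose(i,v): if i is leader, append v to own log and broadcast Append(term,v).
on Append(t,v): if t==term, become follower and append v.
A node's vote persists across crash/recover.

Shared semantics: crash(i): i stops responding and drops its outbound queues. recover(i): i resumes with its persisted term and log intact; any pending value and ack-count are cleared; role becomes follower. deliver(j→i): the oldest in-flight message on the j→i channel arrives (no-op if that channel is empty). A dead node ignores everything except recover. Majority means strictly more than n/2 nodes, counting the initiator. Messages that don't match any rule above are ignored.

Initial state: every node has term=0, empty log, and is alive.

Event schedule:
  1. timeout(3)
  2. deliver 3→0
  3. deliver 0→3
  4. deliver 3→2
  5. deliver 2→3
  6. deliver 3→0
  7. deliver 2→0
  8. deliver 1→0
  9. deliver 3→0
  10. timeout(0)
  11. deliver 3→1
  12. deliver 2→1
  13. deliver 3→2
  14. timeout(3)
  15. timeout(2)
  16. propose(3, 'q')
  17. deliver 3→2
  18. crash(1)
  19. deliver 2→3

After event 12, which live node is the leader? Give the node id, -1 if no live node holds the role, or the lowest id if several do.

3

after 1 — timeout(3): n3:cand/t1/[-]
after 2 — deliver 3→0: n0:foll/t1/[-]
after 3 — deliver 0→3: ·
after 4 — deliver 3→2: n2:foll/t1/[-]
after 5 — deliver 2→3: n3:lead/t1/[-]
after 6 — deliver 3→0: ·
after 7 — deliver 2→0: ·
after 8 — deliver 1→0: ·
after 9 — deliver 3→0: ·
after 10 — timeout(0): n0:cand/t2/[-]
after 11 — deliver 3→1: n1:foll/t1/[-]
after 12 — deliver 2→1: ·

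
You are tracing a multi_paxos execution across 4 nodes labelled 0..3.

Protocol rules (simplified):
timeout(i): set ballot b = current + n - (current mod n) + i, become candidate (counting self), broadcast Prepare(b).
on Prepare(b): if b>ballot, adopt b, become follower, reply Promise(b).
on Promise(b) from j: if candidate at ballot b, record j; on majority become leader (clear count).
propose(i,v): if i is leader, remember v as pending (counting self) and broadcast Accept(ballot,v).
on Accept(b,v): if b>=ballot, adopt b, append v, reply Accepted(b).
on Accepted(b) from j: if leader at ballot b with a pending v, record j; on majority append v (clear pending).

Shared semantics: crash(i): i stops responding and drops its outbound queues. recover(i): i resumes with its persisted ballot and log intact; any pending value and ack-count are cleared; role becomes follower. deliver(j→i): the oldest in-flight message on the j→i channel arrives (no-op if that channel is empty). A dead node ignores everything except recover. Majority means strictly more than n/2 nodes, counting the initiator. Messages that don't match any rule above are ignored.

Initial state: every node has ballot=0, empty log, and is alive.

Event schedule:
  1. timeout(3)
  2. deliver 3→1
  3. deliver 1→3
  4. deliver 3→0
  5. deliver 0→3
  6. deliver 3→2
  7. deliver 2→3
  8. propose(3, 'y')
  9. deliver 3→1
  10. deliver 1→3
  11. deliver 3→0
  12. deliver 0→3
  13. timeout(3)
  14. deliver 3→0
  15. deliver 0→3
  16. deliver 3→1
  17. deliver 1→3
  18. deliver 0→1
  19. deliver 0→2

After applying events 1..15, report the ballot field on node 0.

step 1 timeout(3): 3={cand,b=7,log=-}
step 2 deliver 3→1: 1={foll,b=7,log=-}
step 3 deliver 1→3: —
step 4 deliver 3→0: 0={foll,b=7,log=-}
step 5 deliver 0→3: 3={lead,b=7,log=-}
step 6 deliver 3→2: 2={foll,b=7,log=-}
step 7 deliver 2→3: —
step 8 propose(3,'y'): —
step 9 deliver 3→1: 1={foll,b=7,log=y}
step 10 deliver 1→3: —
step 11 deliver 3→0: 0={foll,b=7,log=y}
step 12 deliver 0→3: 3={lead,b=7,log=y}
step 13 timeout(3): 3={cand,b=11,log=y}
step 14 deliver 3→0: 0={foll,b=11,log=y}
step 15 deliver 0→3: —

11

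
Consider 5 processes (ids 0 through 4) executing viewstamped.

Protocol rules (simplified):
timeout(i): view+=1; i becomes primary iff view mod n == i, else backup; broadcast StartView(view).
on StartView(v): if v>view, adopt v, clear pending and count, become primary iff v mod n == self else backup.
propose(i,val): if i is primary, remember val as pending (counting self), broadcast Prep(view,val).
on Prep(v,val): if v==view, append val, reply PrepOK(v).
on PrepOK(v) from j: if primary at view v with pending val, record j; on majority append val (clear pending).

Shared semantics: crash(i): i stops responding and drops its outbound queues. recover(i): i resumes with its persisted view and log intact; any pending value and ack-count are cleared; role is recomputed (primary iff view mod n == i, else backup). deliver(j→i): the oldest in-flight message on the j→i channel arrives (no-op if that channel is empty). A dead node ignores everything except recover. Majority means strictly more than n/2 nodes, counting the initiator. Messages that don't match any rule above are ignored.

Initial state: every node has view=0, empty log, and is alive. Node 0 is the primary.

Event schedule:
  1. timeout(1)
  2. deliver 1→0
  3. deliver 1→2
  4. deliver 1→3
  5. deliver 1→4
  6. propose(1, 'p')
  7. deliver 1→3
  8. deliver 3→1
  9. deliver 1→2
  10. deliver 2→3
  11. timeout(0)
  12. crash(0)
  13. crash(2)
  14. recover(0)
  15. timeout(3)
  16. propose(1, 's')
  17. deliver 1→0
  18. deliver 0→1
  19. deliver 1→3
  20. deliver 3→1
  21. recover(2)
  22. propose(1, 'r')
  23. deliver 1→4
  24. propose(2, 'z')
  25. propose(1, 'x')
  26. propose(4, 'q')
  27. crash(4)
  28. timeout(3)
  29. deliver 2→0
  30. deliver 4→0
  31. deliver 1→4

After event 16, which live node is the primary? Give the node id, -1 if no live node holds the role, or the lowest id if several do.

1. timeout(1):  <1:prim v1 ->
2. deliver 1→0:  <0:back v1 ->
3. deliver 1→2:  <2:back v1 ->
4. deliver 1→3:  <3:back v1 ->
5. deliver 1→4:  <4:back v1 ->
6. propose(1,'p'):  nop
7. deliver 1→3:  <3:back v1 p>
8. deliver 3→1:  nop
9. deliver 1→2:  <2:back v1 p>
10. deliver 2→3:  nop
11. timeout(0):  <0:back v2 ->
12. crash(0):  <0:✗back v2 ->
13. crash(2):  <2:✗back v1 p>
14. recover(0):  <0:back v2 ->
15. timeout(3):  <3:back v2 p>
16. propose(1,'s'):  nop

1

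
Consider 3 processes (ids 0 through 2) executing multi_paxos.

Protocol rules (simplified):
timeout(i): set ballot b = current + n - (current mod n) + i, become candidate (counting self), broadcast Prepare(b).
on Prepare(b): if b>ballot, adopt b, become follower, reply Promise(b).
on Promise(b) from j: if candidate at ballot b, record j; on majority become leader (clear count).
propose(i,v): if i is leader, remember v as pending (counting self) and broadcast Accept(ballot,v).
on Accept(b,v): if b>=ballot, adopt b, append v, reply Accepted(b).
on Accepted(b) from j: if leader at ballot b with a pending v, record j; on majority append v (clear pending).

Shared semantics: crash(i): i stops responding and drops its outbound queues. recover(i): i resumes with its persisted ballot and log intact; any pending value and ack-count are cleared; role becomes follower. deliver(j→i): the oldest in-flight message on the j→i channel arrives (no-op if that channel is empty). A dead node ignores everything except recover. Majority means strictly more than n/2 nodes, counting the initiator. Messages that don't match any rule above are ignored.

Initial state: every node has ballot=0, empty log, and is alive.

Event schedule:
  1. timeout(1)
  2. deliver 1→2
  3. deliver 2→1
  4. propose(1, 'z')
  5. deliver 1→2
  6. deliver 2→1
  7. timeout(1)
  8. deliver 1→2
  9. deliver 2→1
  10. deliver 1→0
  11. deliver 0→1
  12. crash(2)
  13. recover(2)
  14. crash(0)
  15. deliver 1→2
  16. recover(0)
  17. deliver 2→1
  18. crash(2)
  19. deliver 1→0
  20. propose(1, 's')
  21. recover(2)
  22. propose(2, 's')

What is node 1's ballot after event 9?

1. timeout(1):  <1:cand b4 ->
2. deliver 1→2:  <2:foll b4 ->
3. deliver 2→1:  <1:lead b4 ->
4. propose(1,'z'):  nop
5. deliver 1→2:  <2:foll b4 z>
6. deliver 2→1:  <1:lead b4 z>
7. timeout(1):  <1:cand b7 z>
8. deliver 1→2:  <2:foll b7 z>
9. deliver 2→1:  <1:lead b7 z>

7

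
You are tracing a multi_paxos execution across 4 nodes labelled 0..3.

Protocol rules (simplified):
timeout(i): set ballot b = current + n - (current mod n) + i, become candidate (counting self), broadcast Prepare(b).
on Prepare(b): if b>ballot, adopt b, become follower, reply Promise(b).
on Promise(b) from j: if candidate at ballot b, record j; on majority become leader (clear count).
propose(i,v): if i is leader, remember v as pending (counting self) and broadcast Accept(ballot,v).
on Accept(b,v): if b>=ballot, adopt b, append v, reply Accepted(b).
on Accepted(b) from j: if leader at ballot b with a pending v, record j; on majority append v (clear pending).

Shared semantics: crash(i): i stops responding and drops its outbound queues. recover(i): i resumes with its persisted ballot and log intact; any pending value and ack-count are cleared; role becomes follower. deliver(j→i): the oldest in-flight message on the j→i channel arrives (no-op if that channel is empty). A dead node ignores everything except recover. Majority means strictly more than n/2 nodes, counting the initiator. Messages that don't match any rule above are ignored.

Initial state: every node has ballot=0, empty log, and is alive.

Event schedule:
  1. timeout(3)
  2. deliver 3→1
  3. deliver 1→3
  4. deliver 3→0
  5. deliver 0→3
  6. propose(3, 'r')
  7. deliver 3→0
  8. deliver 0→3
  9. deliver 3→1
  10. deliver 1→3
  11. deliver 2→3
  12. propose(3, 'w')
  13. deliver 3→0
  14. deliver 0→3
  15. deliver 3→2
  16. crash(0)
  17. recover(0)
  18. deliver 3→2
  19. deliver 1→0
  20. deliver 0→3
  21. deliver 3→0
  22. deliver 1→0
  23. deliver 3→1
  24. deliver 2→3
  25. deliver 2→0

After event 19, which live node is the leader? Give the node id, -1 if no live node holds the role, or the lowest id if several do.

3

[1] timeout(3) → N3(cand b7 [-])
[2] deliver 3→1 → N1(foll b7 [-])
[3] deliver 1→3 → ∅
[4] deliver 3→0 → N0(foll b7 [-])
[5] deliver 0→3 → N3(lead b7 [-])
[6] propose(3,'r') → ∅
[7] deliver 3→0 → N0(foll b7 [r])
[8] deliver 0→3 → ∅
[9] deliver 3→1 → N1(foll b7 [r])
[10] deliver 1→3 → N3(lead b7 [r])
[11] deliver 2→3 → ∅
[12] propose(3,'w') → ∅
[13] deliver 3→0 → N0(foll b7 [r,w])
[14] deliver 0→3 → ∅
[15] deliver 3→2 → N2(foll b7 [-])
[16] crash(0) → N0(✗foll b7 [r,w])
[17] recover(0) → N0(foll b7 [r,w])
[18] deliver 3→2 → N2(foll b7 [r])
[19] deliver 1→0 → ∅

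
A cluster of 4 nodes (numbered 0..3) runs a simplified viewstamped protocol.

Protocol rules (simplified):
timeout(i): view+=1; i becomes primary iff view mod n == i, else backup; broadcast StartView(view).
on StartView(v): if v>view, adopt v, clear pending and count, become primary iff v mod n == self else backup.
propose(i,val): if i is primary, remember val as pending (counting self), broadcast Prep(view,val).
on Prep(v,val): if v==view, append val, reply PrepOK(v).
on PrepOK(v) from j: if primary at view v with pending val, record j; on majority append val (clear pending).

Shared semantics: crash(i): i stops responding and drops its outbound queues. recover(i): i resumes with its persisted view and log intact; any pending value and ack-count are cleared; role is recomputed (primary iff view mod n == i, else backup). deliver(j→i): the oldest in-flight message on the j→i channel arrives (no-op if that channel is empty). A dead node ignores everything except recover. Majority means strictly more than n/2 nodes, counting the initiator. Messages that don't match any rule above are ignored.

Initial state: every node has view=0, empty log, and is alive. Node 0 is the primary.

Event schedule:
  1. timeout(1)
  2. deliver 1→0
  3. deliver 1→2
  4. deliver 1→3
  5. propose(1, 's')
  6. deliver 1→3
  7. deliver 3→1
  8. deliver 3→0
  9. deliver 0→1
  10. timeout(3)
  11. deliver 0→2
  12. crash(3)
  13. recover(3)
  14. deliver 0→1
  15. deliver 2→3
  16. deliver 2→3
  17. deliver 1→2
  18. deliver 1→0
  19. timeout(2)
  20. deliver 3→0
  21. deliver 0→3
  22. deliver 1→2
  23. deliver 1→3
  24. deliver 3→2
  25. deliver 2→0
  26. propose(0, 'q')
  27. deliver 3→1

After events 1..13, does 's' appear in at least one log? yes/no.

e1 timeout(1): 1[prim,v=1,-]
e2 deliver 1→0: 0[back,v=1,-]
e3 deliver 1→2: 2[back,v=1,-]
e4 deliver 1→3: 3[back,v=1,-]
e5 propose(1,'s'): ·
e6 deliver 1→3: 3[back,v=1,s]
e7 deliver 3→1: ·
e8 deliver 3→0: ·
e9 deliver 0→1: ·
e10 timeout(3): 3[back,v=2,s]
e11 deliver 0→2: ·
e12 crash(3): 3[✗back,v=2,s]
e13 recover(3): 3[back,v=2,s]

yes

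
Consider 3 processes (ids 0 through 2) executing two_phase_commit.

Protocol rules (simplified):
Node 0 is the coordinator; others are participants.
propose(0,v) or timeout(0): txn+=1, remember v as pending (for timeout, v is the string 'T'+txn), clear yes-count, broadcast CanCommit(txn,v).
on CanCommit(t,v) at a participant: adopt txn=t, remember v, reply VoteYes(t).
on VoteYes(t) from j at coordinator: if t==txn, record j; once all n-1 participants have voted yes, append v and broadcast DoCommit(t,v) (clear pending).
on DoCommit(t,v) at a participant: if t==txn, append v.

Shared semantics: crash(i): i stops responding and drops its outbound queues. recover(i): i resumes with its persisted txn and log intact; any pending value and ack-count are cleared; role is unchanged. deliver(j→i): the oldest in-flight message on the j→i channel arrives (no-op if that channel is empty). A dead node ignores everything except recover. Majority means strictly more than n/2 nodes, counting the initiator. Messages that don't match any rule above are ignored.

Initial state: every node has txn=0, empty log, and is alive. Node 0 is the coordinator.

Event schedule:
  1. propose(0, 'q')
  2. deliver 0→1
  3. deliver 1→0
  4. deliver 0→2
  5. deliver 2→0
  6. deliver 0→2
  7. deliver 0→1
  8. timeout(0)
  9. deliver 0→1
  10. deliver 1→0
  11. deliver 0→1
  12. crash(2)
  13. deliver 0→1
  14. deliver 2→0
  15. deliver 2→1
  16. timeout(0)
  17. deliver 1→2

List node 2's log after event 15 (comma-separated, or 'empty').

q

e1 propose(0,'q'): 0[coor,t=1,-]
e2 deliver 0→1: 1[part,t=1,-]
e3 deliver 1→0: ·
e4 deliver 0→2: 2[part,t=1,-]
e5 deliver 2→0: 0[coor,t=1,q]
e6 deliver 0→2: 2[part,t=1,q]
e7 deliver 0→1: 1[part,t=1,q]
e8 timeout(0): 0[coor,t=2,q]
e9 deliver 0→1: 1[part,t=2,q]
e10 deliver 1→0: ·
e11 deliver 0→1: ·
e12 crash(2): 2[✗part,t=1,q]
e13 deliver 0→1: ·
e14 deliver 2→0: ·
e15 deliver 2→1: ·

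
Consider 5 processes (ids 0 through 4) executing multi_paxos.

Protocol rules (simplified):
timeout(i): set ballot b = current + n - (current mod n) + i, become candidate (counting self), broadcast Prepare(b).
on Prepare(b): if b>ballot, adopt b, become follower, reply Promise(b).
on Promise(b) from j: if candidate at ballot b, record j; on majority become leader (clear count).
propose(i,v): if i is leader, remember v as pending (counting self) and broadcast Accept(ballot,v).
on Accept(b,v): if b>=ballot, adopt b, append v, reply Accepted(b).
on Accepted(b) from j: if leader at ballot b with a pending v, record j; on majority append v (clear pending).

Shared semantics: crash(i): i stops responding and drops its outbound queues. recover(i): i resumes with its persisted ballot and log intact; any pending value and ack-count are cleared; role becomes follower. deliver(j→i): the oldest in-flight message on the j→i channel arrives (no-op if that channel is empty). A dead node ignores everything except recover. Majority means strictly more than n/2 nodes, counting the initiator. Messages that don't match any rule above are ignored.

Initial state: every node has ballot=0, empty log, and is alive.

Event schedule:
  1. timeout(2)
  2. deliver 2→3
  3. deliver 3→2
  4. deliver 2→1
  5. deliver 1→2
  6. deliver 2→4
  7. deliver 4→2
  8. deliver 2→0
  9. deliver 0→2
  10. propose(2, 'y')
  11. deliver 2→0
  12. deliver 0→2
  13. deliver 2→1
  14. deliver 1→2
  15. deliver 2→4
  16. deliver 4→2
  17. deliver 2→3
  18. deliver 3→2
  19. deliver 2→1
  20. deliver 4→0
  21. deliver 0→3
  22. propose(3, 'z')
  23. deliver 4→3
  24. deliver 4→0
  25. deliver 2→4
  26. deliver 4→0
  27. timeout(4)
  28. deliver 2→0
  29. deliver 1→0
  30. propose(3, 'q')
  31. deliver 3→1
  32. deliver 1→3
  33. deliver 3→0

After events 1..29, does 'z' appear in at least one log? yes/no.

step 1 timeout(2): 2={cand,b=7,log=-}
step 2 deliver 2→3: 3={foll,b=7,log=-}
step 3 deliver 3→2: —
step 4 deliver 2→1: 1={foll,b=7,log=-}
step 5 deliver 1→2: 2={lead,b=7,log=-}
step 6 deliver 2→4: 4={foll,b=7,log=-}
step 7 deliver 4→2: —
step 8 deliver 2→0: 0={foll,b=7,log=-}
step 9 deliver 0→2: —
step 10 propose(2,'y'): —
step 11 deliver 2→0: 0={foll,b=7,log=y}
step 12 deliver 0→2: —
step 13 deliver 2→1: 1={foll,b=7,log=y}
step 14 deliver 1→2: 2={lead,b=7,log=y}
step 15 deliver 2→4: 4={foll,b=7,log=y}
step 16 deliver 4→2: —
step 17 deliver 2→3: 3={foll,b=7,log=y}
step 18 deliver 3→2: —
step 19 deliver 2→1: —
step 20 deliver 4→0: —
step 21 deliver 0→3: —
step 22 propose(3,'z'): —
step 23 deliver 4→3: —
step 24 deliver 4→0: —
step 25 deliver 2→4: —
step 26 deliver 4→0: —
step 27 timeout(4): 4={cand,b=14,log=y}
step 28 deliver 2→0: —
step 29 deliver 1→0: —

no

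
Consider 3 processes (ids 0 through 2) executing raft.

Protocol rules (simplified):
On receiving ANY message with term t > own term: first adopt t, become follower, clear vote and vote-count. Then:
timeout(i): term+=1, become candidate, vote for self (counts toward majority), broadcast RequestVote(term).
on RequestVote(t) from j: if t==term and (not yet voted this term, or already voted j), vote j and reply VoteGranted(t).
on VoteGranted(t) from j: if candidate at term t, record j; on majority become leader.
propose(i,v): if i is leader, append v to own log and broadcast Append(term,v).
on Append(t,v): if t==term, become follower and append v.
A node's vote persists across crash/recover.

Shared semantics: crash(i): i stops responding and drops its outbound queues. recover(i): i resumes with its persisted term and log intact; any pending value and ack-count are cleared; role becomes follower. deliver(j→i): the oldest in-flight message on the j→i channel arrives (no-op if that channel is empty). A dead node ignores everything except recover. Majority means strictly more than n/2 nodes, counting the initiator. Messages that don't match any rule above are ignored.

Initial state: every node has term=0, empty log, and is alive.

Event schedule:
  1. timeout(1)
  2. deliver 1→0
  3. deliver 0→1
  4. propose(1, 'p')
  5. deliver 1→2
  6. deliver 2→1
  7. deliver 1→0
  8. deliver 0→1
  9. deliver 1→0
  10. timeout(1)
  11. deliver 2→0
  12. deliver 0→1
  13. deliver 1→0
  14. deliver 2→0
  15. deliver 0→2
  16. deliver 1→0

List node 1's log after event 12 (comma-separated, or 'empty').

step 1 timeout(1): 1={cand,t=1,log=-}
step 2 deliver 1→0: 0={foll,t=1,log=-}
step 3 deliver 0→1: 1={lead,t=1,log=-}
step 4 propose(1,'p'): 1={lead,t=1,log=p}
step 5 deliver 1→2: 2={foll,t=1,log=-}
step 6 deliver 2→1: —
step 7 deliver 1→0: 0={foll,t=1,log=p}
step 8 deliver 0→1: —
step 9 deliver 1→0: —
step 10 timeout(1): 1={cand,t=2,log=p}
step 11 deliver 2→0: —
step 12 deliver 0→1: —

p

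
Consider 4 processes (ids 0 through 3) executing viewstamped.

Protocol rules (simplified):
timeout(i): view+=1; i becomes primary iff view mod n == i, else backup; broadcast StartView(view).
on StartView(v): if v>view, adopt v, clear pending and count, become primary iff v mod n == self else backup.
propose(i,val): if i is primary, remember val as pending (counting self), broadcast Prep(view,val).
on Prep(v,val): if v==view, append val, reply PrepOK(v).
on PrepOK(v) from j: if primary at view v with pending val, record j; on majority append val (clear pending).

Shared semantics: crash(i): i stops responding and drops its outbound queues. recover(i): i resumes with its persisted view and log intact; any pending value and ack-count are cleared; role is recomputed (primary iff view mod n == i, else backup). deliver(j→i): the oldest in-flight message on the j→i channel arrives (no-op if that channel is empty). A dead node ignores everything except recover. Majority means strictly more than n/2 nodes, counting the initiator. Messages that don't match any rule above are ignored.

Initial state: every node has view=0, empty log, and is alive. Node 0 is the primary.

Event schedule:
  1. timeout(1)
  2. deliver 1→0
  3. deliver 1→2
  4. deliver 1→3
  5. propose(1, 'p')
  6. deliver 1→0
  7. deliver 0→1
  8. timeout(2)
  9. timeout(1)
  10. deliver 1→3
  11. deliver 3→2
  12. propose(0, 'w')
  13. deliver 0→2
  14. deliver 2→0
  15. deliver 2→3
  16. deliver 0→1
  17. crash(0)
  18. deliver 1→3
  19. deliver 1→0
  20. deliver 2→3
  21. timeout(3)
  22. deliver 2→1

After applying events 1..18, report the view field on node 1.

2

1. timeout(1):  <1:prim v1 ->
2. deliver 1→0:  <0:back v1 ->
3. deliver 1→2:  <2:back v1 ->
4. deliver 1→3:  <3:back v1 ->
5. propose(1,'p'):  nop
6. deliver 1→0:  <0:back v1 p>
7. deliver 0→1:  nop
8. timeout(2):  <2:prim v2 ->
9. timeout(1):  <1:back v2 ->
10. deliver 1→3:  <3:back v1 p>
11. deliver 3→2:  nop
12. propose(0,'w'):  nop
13. deliver 0→2:  nop
14. deliver 2→0:  <0:back v2 p>
15. deliver 2→3:  <3:back v2 p>
16. deliver 0→1:  nop
17. crash(0):  <0:✗back v2 p>
18. deliver 1→3:  nop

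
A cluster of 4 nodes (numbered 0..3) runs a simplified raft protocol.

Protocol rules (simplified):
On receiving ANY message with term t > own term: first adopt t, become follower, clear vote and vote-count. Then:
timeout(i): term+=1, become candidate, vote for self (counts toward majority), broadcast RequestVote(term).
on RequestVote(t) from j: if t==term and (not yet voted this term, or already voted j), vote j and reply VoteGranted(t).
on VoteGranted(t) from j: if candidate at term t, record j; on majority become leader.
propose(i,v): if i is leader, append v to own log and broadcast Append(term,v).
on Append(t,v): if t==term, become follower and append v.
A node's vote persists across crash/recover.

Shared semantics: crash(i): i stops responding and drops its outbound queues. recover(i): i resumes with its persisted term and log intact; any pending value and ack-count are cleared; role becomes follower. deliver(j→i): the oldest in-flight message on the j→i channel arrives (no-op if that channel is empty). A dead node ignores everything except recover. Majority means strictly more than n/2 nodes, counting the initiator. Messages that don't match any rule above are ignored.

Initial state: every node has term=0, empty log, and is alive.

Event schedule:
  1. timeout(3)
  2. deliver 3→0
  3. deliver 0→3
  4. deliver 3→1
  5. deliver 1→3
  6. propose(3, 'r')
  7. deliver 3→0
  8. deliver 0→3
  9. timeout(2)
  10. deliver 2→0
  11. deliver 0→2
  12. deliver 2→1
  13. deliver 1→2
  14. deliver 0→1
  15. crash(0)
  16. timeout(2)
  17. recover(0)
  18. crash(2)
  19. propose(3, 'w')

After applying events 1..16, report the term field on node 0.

[1] timeout(3) → N3(cand t1 [-])
[2] deliver 3→0 → N0(foll t1 [-])
[3] deliver 0→3 → ∅
[4] deliver 3→1 → N1(foll t1 [-])
[5] deliver 1→3 → N3(lead t1 [-])
[6] propose(3,'r') → N3(lead t1 [r])
[7] deliver 3→0 → N0(foll t1 [r])
[8] deliver 0→3 → ∅
[9] timeout(2) → N2(cand t1 [-])
[10] deliver 2→0 → ∅
[11] deliver 0→2 → ∅
[12] deliver 2→1 → ∅
[13] deliver 1→2 → ∅
[14] deliver 0→1 → ∅
[15] crash(0) → N0(✗foll t1 [r])
[16] timeout(2) → N2(cand t2 [-])

1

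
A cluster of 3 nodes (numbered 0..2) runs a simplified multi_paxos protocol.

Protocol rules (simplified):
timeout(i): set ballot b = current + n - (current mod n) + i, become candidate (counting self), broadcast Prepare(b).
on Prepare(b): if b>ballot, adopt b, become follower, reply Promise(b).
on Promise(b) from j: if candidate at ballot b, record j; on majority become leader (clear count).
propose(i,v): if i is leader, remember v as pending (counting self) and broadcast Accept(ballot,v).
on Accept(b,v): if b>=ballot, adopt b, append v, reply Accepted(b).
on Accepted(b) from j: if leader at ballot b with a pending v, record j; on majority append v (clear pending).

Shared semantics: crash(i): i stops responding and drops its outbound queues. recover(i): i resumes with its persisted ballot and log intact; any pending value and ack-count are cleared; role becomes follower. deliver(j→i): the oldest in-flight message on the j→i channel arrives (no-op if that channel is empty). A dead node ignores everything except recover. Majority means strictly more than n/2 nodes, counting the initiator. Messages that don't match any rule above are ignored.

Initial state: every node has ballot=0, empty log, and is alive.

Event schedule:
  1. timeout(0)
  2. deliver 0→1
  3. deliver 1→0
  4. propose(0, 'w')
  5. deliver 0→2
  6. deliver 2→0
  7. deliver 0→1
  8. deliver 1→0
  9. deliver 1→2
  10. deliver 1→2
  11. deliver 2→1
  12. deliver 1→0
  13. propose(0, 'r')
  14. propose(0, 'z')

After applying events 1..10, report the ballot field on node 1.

3

step 1 timeout(0): 0={cand,b=3,log=-}
step 2 deliver 0→1: 1={foll,b=3,log=-}
step 3 deliver 1→0: 0={lead,b=3,log=-}
step 4 propose(0,'w'): —
step 5 deliver 0→2: 2={foll,b=3,log=-}
step 6 deliver 2→0: —
step 7 deliver 0→1: 1={foll,b=3,log=w}
step 8 deliver 1→0: 0={lead,b=3,log=w}
step 9 deliver 1→2: —
step 10 deliver 1→2: —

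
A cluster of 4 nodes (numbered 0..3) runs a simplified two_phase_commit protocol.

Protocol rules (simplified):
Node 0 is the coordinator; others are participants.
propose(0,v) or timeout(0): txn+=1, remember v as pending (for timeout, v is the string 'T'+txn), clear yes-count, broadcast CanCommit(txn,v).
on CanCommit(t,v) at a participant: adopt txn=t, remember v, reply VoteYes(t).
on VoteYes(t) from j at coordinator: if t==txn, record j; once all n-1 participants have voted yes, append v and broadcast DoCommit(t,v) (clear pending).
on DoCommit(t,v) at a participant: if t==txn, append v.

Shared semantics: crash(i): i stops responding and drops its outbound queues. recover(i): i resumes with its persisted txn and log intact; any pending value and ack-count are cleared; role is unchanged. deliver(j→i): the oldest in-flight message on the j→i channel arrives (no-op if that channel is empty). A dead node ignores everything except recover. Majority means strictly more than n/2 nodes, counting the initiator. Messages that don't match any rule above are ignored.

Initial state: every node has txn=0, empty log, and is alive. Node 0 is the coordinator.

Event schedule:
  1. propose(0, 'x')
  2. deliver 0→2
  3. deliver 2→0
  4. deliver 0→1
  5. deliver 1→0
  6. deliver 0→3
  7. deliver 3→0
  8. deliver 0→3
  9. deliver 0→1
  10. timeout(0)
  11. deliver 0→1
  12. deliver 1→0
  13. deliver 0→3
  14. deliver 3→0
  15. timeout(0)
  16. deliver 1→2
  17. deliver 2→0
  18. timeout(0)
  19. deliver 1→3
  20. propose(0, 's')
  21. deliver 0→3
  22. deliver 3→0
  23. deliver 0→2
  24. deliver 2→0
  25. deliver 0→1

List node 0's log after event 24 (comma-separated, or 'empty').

x

after 1 — propose(0,'x'): n0:coor/t1/[-]
after 2 — deliver 0→2: n2:part/t1/[-]
after 3 — deliver 2→0: ·
after 4 — deliver 0→1: n1:part/t1/[-]
after 5 — deliver 1→0: ·
after 6 — deliver 0→3: n3:part/t1/[-]
after 7 — deliver 3→0: n0:coor/t1/[x]
after 8 — deliver 0→3: n3:part/t1/[x]
after 9 — deliver 0→1: n1:part/t1/[x]
after 10 — timeout(0): n0:coor/t2/[x]
after 11 — deliver 0→1: n1:part/t2/[x]
after 12 — deliver 1→0: ·
after 13 — deliver 0→3: n3:part/t2/[x]
after 14 — deliver 3→0: ·
after 15 — timeout(0): n0:coor/t3/[x]
after 16 — deliver 1→2: ·
after 17 — deliver 2→0: ·
after 18 — timeout(0): n0:coor/t4/[x]
after 19 — deliver 1→3: ·
after 20 — propose(0,'s'): n0:coor/t5/[x]
after 21 — deliver 0→3: n3:part/t3/[x]
after 22 — deliver 3→0: ·
after 23 — deliver 0→2: n2:part/t1/[x]
after 24 — deliver 2→0: ·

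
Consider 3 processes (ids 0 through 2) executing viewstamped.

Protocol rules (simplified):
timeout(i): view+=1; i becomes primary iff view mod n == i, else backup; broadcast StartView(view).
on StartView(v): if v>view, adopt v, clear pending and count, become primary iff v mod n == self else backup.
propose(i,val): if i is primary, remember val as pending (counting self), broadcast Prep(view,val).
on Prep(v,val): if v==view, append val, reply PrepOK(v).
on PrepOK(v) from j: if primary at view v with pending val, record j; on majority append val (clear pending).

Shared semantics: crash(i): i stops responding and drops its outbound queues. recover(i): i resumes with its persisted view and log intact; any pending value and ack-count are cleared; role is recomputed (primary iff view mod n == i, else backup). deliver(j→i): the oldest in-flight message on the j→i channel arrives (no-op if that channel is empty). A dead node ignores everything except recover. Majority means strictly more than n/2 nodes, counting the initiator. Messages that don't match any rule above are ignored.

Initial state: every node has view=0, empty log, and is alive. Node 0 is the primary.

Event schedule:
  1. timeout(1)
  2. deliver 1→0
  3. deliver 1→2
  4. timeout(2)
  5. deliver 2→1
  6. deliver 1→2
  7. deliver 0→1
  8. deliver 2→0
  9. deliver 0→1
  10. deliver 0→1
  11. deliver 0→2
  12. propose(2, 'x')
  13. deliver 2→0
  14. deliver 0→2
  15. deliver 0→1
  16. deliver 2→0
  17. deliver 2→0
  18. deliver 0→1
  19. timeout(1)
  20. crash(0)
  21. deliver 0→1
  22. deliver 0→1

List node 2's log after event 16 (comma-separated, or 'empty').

x

step 1 timeout(1): 1={prim,v=1,log=-}
step 2 deliver 1→0: 0={back,v=1,log=-}
step 3 deliver 1→2: 2={back,v=1,log=-}
step 4 timeout(2): 2={prim,v=2,log=-}
step 5 deliver 2→1: 1={back,v=2,log=-}
step 6 deliver 1→2: —
step 7 deliver 0→1: —
step 8 deliver 2→0: 0={back,v=2,log=-}
step 9 deliver 0→1: —
step 10 deliver 0→1: —
step 11 deliver 0→2: —
step 12 propose(2,'x'): —
step 13 deliver 2→0: 0={back,v=2,log=x}
step 14 deliver 0→2: 2={prim,v=2,log=x}
step 15 deliver 0→1: —
step 16 deliver 2→0: —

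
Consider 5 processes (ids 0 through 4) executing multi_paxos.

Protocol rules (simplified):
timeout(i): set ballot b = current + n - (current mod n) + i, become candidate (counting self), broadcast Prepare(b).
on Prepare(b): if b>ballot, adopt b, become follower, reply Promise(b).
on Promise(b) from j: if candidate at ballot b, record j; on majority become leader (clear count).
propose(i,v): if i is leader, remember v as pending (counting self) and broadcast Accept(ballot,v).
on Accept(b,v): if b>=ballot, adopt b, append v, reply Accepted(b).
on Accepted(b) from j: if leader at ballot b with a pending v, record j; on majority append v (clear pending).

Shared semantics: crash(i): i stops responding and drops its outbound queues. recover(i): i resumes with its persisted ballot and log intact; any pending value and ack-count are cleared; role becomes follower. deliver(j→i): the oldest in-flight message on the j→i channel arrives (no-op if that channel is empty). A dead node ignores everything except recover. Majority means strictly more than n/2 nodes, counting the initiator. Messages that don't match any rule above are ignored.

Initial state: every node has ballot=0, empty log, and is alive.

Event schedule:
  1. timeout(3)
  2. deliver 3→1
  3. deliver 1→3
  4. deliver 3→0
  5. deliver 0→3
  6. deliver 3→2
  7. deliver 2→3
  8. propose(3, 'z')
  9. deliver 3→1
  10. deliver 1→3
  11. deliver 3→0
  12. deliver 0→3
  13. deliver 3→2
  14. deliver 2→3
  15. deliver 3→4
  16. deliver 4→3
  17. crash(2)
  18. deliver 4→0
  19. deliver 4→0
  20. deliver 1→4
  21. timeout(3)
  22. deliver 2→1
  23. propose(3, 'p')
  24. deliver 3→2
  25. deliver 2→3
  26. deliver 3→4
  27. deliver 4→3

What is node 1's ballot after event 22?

e1 timeout(3): 3[cand,b=8,-]
e2 deliver 3→1: 1[foll,b=8,-]
e3 deliver 1→3: ·
e4 deliver 3→0: 0[foll,b=8,-]
e5 deliver 0→3: 3[lead,b=8,-]
e6 deliver 3→2: 2[foll,b=8,-]
e7 deliver 2→3: ·
e8 propose(3,'z'): ·
e9 deliver 3→1: 1[foll,b=8,z]
e10 deliver 1→3: ·
e11 deliver 3→0: 0[foll,b=8,z]
e12 deliver 0→3: 3[lead,b=8,z]
e13 deliver 3→2: 2[foll,b=8,z]
e14 deliver 2→3: ·
e15 deliver 3→4: 4[foll,b=8,-]
e16 deliver 4→3: ·
e17 crash(2): 2[✗foll,b=8,z]
e18 deliver 4→0: ·
e19 deliver 4→0: ·
e20 deliver 1→4: ·
e21 timeout(3): 3[cand,b=13,z]
e22 deliver 2→1: ·

8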